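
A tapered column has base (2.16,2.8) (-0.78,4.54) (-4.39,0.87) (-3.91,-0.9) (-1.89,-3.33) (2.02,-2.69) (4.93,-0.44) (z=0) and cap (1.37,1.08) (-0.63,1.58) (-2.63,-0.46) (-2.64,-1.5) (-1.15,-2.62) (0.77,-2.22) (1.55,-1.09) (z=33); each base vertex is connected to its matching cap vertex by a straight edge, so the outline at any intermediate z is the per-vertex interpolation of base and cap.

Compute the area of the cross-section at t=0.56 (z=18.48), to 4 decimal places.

Cross-section at t=0.56: each vertex is (1-t)·p0[i] + t·p1[i].
  v1: (1-0.56)·(2.16,2.8) + 0.56·(1.37,1.08) = (1.7176,1.8368)
  v2: (1-0.56)·(-0.78,4.54) + 0.56·(-0.63,1.58) = (-0.6960,2.8824)
  v3: (1-0.56)·(-4.39,0.87) + 0.56·(-2.63,-0.46) = (-3.4044,0.1252)
  v4: (1-0.56)·(-3.91,-0.9) + 0.56·(-2.64,-1.5) = (-3.1988,-1.2360)
  v5: (1-0.56)·(-1.89,-3.33) + 0.56·(-1.15,-2.62) = (-1.4756,-2.9324)
  v6: (1-0.56)·(2.02,-2.69) + 0.56·(0.77,-2.22) = (1.3200,-2.4268)
  v7: (1-0.56)·(4.93,-0.44) + 0.56·(1.55,-1.09) = (3.0372,-0.8040)
Shoelace sum Σ(x_i·y_{i+1} − x_{i+1}·y_i):
  i=1: 1.7176·2.8824 − -0.6960·1.8368 = +6.2292 (running +6.2292)
  i=2: -0.6960·0.1252 − -3.4044·2.8824 = +9.7257 (running +15.9549)
  i=3: -3.4044·-1.2360 − -3.1988·0.1252 = +4.6083 (running +20.5633)
  i=4: -3.1988·-2.9324 − -1.4756·-1.2360 = +7.5563 (running +28.1196)
  i=5: -1.4756·-2.4268 − 1.3200·-2.9324 = +7.4518 (running +35.5713)
  i=6: 1.3200·-0.8040 − 3.0372·-2.4268 = +6.3094 (running +41.8807)
  i=7: 3.0372·1.8368 − 1.7176·-0.8040 = +6.9597 (running +48.8404)
Area = |Σ|/2 = |48.8404|/2 = 24.4202

Area at t=0.56: 24.4202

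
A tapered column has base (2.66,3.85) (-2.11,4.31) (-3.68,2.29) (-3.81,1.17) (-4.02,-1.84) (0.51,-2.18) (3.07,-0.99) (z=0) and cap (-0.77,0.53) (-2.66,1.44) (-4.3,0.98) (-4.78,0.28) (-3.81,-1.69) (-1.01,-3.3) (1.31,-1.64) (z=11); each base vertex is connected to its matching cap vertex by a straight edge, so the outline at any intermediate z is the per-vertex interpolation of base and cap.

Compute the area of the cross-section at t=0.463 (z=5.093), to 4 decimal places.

Area at t=0.463: 27.1829

Cross-section at t=0.463: each vertex is (1-t)·p0[i] + t·p1[i].
  v1: (1-0.463)·(2.66,3.85) + 0.463·(-0.77,0.53) = (1.0719,2.3128)
  v2: (1-0.463)·(-2.11,4.31) + 0.463·(-2.66,1.44) = (-2.3647,2.9812)
  v3: (1-0.463)·(-3.68,2.29) + 0.463·(-4.3,0.98) = (-3.9671,1.6835)
  v4: (1-0.463)·(-3.81,1.17) + 0.463·(-4.78,0.28) = (-4.2591,0.7579)
  v5: (1-0.463)·(-4.02,-1.84) + 0.463·(-3.81,-1.69) = (-3.9228,-1.7705)
  v6: (1-0.463)·(0.51,-2.18) + 0.463·(-1.01,-3.3) = (-0.1938,-2.6986)
  v7: (1-0.463)·(3.07,-0.99) + 0.463·(1.31,-1.64) = (2.2551,-1.2910)
Shoelace sum Σ(x_i·y_{i+1} − x_{i+1}·y_i):
  i=1: 1.0719·2.9812 − -2.3647·2.3128 = +8.6646 (running +8.6646)
  i=2: -2.3647·1.6835 − -3.9671·2.9812 = +7.8457 (running +16.5104)
  i=3: -3.9671·0.7579 − -4.2591·1.6835 = +4.1633 (running +20.6737)
  i=4: -4.2591·-1.7705 − -3.9228·0.7579 = +10.5142 (running +31.1878)
  i=5: -3.9228·-2.6986 − -0.1938·-1.7705 = +10.2428 (running +41.4306)
  i=6: -0.1938·-1.2910 − 2.2551·-2.6986 = +6.3357 (running +47.7663)
  i=7: 2.2551·2.3128 − 1.0719·-1.2910 = +6.5995 (running +54.3658)
Area = |Σ|/2 = |54.3658|/2 = 27.1829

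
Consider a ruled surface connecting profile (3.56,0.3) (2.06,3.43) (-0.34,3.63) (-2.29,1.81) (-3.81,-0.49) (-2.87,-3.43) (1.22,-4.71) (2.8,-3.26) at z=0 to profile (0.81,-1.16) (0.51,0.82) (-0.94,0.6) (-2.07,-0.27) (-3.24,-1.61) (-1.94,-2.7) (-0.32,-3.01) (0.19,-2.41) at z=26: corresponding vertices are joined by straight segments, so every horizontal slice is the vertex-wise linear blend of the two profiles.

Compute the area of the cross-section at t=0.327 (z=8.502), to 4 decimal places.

Cross-section at t=0.327: each vertex is (1-t)·p0[i] + t·p1[i].
  v1: (1-0.327)·(3.56,0.3) + 0.327·(0.81,-1.16) = (2.6608,-0.1774)
  v2: (1-0.327)·(2.06,3.43) + 0.327·(0.51,0.82) = (1.5532,2.5765)
  v3: (1-0.327)·(-0.34,3.63) + 0.327·(-0.94,0.6) = (-0.5362,2.6392)
  v4: (1-0.327)·(-2.29,1.81) + 0.327·(-2.07,-0.27) = (-2.2181,1.1298)
  v5: (1-0.327)·(-3.81,-0.49) + 0.327·(-3.24,-1.61) = (-3.6236,-0.8562)
  v6: (1-0.327)·(-2.87,-3.43) + 0.327·(-1.94,-2.7) = (-2.5659,-3.1913)
  v7: (1-0.327)·(1.22,-4.71) + 0.327·(-0.32,-3.01) = (0.7164,-4.1541)
  v8: (1-0.327)·(2.8,-3.26) + 0.327·(0.19,-2.41) = (1.9465,-2.9821)
Shoelace sum Σ(x_i·y_{i+1} − x_{i+1}·y_i):
  i=1: 2.6608·2.5765 − 1.5532·-0.1774 = +7.1311 (running +7.1311)
  i=2: 1.5532·2.6392 − -0.5362·2.5765 = +5.4806 (running +12.6117)
  i=3: -0.5362·1.1298 − -2.2181·2.6392 = +5.2481 (running +17.8597)
  i=4: -2.2181·-0.8562 − -3.6236·1.1298 = +5.9933 (running +23.8530)
  i=5: -3.6236·-3.1913 − -2.5659·-0.8562 = +9.3670 (running +33.2200)
  i=6: -2.5659·-4.1541 − 0.7164·-3.1913 = +12.9453 (running +46.1652)
  i=7: 0.7164·-2.9821 − 1.9465·-4.1541 = +5.9497 (running +52.1149)
  i=8: 1.9465·-0.1774 − 2.6608·-2.9821 = +7.5891 (running +59.7041)
Area = |Σ|/2 = |59.7041|/2 = 29.8520

Area at t=0.327: 29.8520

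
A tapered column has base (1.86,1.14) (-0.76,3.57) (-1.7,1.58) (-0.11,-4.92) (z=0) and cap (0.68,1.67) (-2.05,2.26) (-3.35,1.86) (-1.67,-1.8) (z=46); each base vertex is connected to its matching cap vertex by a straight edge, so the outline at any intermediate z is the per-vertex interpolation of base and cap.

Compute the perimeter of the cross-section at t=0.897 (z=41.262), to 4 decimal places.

Cross-section at t=0.897: each vertex is (1-t)·p0[i] + t·p1[i].
  v1: (1-0.897)·(1.86,1.14) + 0.897·(0.68,1.67) = (0.8015,1.6154)
  v2: (1-0.897)·(-0.76,3.57) + 0.897·(-2.05,2.26) = (-1.9171,2.3949)
  v3: (1-0.897)·(-1.7,1.58) + 0.897·(-3.35,1.86) = (-3.1801,1.8312)
  v4: (1-0.897)·(-0.11,-4.92) + 0.897·(-1.67,-1.8) = (-1.5093,-2.1214)
Perimeter = Σ |v_{i+1} − v_i|:
  edge 1→2: √(-2.7187² + 0.7795²) = 2.8282 (running 2.8282)
  edge 2→3: √(-1.2629² + -0.5638²) = 1.3830 (running 4.2113)
  edge 3→4: √(1.6707² + -3.9525²) = 4.2911 (running 8.5024)
  edge 4→1: √(2.3109² + 3.7368²) = 4.3936 (running 12.8960)
Perimeter = 12.8960

Perimeter at t=0.897: 12.8960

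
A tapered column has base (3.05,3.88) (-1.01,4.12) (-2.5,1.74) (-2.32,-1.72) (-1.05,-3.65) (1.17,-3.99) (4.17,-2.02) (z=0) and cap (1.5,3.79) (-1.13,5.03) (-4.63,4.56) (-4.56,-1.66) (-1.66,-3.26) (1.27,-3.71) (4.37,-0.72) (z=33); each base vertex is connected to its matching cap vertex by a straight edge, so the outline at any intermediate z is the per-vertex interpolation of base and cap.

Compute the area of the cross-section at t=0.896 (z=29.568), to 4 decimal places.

Cross-section at t=0.896: each vertex is (1-t)·p0[i] + t·p1[i].
  v1: (1-0.896)·(3.05,3.88) + 0.896·(1.5,3.79) = (1.6612,3.7994)
  v2: (1-0.896)·(-1.01,4.12) + 0.896·(-1.13,5.03) = (-1.1175,4.9354)
  v3: (1-0.896)·(-2.5,1.74) + 0.896·(-4.63,4.56) = (-4.4085,4.2667)
  v4: (1-0.896)·(-2.32,-1.72) + 0.896·(-4.56,-1.66) = (-4.3270,-1.6662)
  v5: (1-0.896)·(-1.05,-3.65) + 0.896·(-1.66,-3.26) = (-1.5966,-3.3006)
  v6: (1-0.896)·(1.17,-3.99) + 0.896·(1.27,-3.71) = (1.2596,-3.7391)
  v7: (1-0.896)·(4.17,-2.02) + 0.896·(4.37,-0.72) = (4.3492,-0.8552)
Shoelace sum Σ(x_i·y_{i+1} − x_{i+1}·y_i):
  i=1: 1.6612·4.9354 − -1.1175·3.7994 = +12.4445 (running +12.4445)
  i=2: -1.1175·4.2667 − -4.4085·4.9354 = +16.9893 (running +29.4338)
  i=3: -4.4085·-1.6662 − -4.3270·4.2667 = +25.8079 (running +55.2416)
  i=4: -4.3270·-3.3006 − -1.5966·-1.6662 = +11.6214 (running +66.8630)
  i=5: -1.5966·-3.7391 − 1.2596·-3.3006 = +10.1271 (running +76.9901)
  i=6: 1.2596·-0.8552 − 4.3492·-3.7391 = +15.1850 (running +92.1751)
  i=7: 4.3492·3.7994 − 1.6612·-0.8552 = +17.9448 (running +110.1199)
Area = |Σ|/2 = |110.1199|/2 = 55.0600

Area at t=0.896: 55.0600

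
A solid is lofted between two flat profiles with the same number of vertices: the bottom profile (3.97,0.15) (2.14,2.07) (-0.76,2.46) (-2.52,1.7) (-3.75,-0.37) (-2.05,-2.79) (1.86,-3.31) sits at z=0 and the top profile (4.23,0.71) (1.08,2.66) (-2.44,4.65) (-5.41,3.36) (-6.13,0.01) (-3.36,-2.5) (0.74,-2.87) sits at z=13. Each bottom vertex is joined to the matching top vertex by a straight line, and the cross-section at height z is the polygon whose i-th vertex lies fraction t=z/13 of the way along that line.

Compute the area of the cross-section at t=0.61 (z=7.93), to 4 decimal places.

Area at t=0.61: 41.7490

Cross-section at t=0.61: each vertex is (1-t)·p0[i] + t·p1[i].
  v1: (1-0.61)·(3.97,0.15) + 0.61·(4.23,0.71) = (4.1286,0.4916)
  v2: (1-0.61)·(2.14,2.07) + 0.61·(1.08,2.66) = (1.4934,2.4299)
  v3: (1-0.61)·(-0.76,2.46) + 0.61·(-2.44,4.65) = (-1.7848,3.7959)
  v4: (1-0.61)·(-2.52,1.7) + 0.61·(-5.41,3.36) = (-4.2829,2.7126)
  v5: (1-0.61)·(-3.75,-0.37) + 0.61·(-6.13,0.01) = (-5.2018,-0.1382)
  v6: (1-0.61)·(-2.05,-2.79) + 0.61·(-3.36,-2.5) = (-2.8491,-2.6131)
  v7: (1-0.61)·(1.86,-3.31) + 0.61·(0.74,-2.87) = (1.1768,-3.0416)
Shoelace sum Σ(x_i·y_{i+1} − x_{i+1}·y_i):
  i=1: 4.1286·2.4299 − 1.4934·0.4916 = +9.2979 (running +9.2979)
  i=2: 1.4934·3.7959 − -1.7848·2.4299 = +10.0057 (running +19.3036)
  i=3: -1.7848·2.7126 − -4.2829·3.7959 = +11.4160 (running +30.7196)
  i=4: -4.2829·-0.1382 − -5.2018·2.7126 = +14.7023 (running +45.4219)
  i=5: -5.2018·-2.6131 − -2.8491·-0.1382 = +13.1991 (running +58.6210)
  i=6: -2.8491·-3.0416 − 1.1768·-2.6131 = +11.7409 (running +70.3619)
  i=7: 1.1768·0.4916 − 4.1286·-3.0416 = +13.1361 (running +83.4980)
Area = |Σ|/2 = |83.4980|/2 = 41.7490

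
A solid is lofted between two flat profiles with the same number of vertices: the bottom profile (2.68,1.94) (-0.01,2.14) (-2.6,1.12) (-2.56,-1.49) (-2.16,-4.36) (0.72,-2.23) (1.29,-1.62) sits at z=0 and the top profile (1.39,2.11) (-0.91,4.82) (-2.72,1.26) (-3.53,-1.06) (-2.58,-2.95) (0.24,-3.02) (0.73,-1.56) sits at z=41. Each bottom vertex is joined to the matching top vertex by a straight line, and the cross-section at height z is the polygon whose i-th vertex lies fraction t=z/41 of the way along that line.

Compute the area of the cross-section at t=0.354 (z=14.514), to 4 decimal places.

Cross-section at t=0.354: each vertex is (1-t)·p0[i] + t·p1[i].
  v1: (1-0.354)·(2.68,1.94) + 0.354·(1.39,2.11) = (2.2233,2.0002)
  v2: (1-0.354)·(-0.01,2.14) + 0.354·(-0.91,4.82) = (-0.3286,3.0887)
  v3: (1-0.354)·(-2.6,1.12) + 0.354·(-2.72,1.26) = (-2.6425,1.1696)
  v4: (1-0.354)·(-2.56,-1.49) + 0.354·(-3.53,-1.06) = (-2.9034,-1.3378)
  v5: (1-0.354)·(-2.16,-4.36) + 0.354·(-2.58,-2.95) = (-2.3087,-3.8609)
  v6: (1-0.354)·(0.72,-2.23) + 0.354·(0.24,-3.02) = (0.5501,-2.5097)
  v7: (1-0.354)·(1.29,-1.62) + 0.354·(0.73,-1.56) = (1.0918,-1.5988)
Shoelace sum Σ(x_i·y_{i+1} − x_{i+1}·y_i):
  i=1: 2.2233·3.0887 − -0.3286·2.0002 = +7.5245 (running +7.5245)
  i=2: -0.3286·1.1696 − -2.6425·3.0887 = +7.7776 (running +15.3021)
  i=3: -2.6425·-1.3378 − -2.9034·1.1696 = +6.9307 (running +22.2328)
  i=4: -2.9034·-3.8609 − -2.3087·-1.3378 = +8.1210 (running +30.3539)
  i=5: -2.3087·-2.5097 − 0.5501·-3.8609 = +7.9178 (running +38.2717)
  i=6: 0.5501·-1.5988 − 1.0918·-2.5097 = +1.8605 (running +40.1322)
  i=7: 1.0918·2.0002 − 2.2233·-1.5988 = +5.7383 (running +45.8705)
Area = |Σ|/2 = |45.8705|/2 = 22.9352

Area at t=0.354: 22.9352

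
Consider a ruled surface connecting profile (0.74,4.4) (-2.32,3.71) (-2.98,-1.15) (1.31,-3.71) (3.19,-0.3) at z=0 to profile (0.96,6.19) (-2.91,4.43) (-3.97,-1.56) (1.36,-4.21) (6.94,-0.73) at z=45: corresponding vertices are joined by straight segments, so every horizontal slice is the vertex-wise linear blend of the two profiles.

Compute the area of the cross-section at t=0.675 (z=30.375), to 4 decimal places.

Area at t=0.675: 54.9084

Cross-section at t=0.675: each vertex is (1-t)·p0[i] + t·p1[i].
  v1: (1-0.675)·(0.74,4.4) + 0.675·(0.96,6.19) = (0.8885,5.6082)
  v2: (1-0.675)·(-2.32,3.71) + 0.675·(-2.91,4.43) = (-2.7183,4.1960)
  v3: (1-0.675)·(-2.98,-1.15) + 0.675·(-3.97,-1.56) = (-3.6482,-1.4268)
  v4: (1-0.675)·(1.31,-3.71) + 0.675·(1.36,-4.21) = (1.3438,-4.0475)
  v5: (1-0.675)·(3.19,-0.3) + 0.675·(6.94,-0.73) = (5.7213,-0.5903)
Shoelace sum Σ(x_i·y_{i+1} − x_{i+1}·y_i):
  i=1: 0.8885·4.1960 − -2.7183·5.6082 = +18.9728 (running +18.9728)
  i=2: -2.7183·-1.4268 − -3.6482·4.1960 = +19.1863 (running +38.1591)
  i=3: -3.6482·-4.0475 − 1.3438·-1.4268 = +16.6835 (running +54.8426)
  i=4: 1.3438·-0.5903 − 5.7213·-4.0475 = +22.3636 (running +77.2062)
  i=5: 5.7213·5.6082 − 0.8885·-0.5903 = +32.6106 (running +109.8168)
Area = |Σ|/2 = |109.8168|/2 = 54.9084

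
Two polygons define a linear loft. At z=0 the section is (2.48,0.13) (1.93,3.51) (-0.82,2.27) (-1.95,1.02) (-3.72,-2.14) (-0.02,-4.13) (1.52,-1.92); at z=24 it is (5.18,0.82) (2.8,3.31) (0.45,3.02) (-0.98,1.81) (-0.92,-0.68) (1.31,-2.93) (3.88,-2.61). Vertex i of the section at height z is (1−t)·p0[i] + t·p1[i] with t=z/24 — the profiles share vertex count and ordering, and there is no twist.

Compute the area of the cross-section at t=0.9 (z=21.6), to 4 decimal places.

Cross-section at t=0.9: each vertex is (1-t)·p0[i] + t·p1[i].
  v1: (1-0.9)·(2.48,0.13) + 0.9·(5.18,0.82) = (4.9100,0.7510)
  v2: (1-0.9)·(1.93,3.51) + 0.9·(2.8,3.31) = (2.7130,3.3300)
  v3: (1-0.9)·(-0.82,2.27) + 0.9·(0.45,3.02) = (0.3230,2.9450)
  v4: (1-0.9)·(-1.95,1.02) + 0.9·(-0.98,1.81) = (-1.0770,1.7310)
  v5: (1-0.9)·(-3.72,-2.14) + 0.9·(-0.92,-0.68) = (-1.2000,-0.8260)
  v6: (1-0.9)·(-0.02,-4.13) + 0.9·(1.31,-2.93) = (1.1770,-3.0500)
  v7: (1-0.9)·(1.52,-1.92) + 0.9·(3.88,-2.61) = (3.6440,-2.5410)
Shoelace sum Σ(x_i·y_{i+1} − x_{i+1}·y_i):
  i=1: 4.9100·3.3300 − 2.7130·0.7510 = +14.3128 (running +14.3128)
  i=2: 2.7130·2.9450 − 0.3230·3.3300 = +6.9142 (running +21.2270)
  i=3: 0.3230·1.7310 − -1.0770·2.9450 = +3.7309 (running +24.9579)
  i=4: -1.0770·-0.8260 − -1.2000·1.7310 = +2.9668 (running +27.9247)
  i=5: -1.2000·-3.0500 − 1.1770·-0.8260 = +4.6322 (running +32.5569)
  i=6: 1.1770·-2.5410 − 3.6440·-3.0500 = +8.1234 (running +40.6804)
  i=7: 3.6440·0.7510 − 4.9100·-2.5410 = +15.2130 (running +55.8933)
Area = |Σ|/2 = |55.8933|/2 = 27.9467

Area at t=0.9: 27.9467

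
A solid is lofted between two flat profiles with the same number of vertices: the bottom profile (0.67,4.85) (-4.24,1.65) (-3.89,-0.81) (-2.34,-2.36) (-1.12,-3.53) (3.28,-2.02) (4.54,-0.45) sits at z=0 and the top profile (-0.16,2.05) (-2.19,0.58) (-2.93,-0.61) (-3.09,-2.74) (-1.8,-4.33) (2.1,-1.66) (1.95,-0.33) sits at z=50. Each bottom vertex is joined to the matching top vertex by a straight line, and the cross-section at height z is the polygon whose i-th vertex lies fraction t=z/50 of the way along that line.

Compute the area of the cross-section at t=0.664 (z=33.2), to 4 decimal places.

Area at t=0.664: 26.6184

Cross-section at t=0.664: each vertex is (1-t)·p0[i] + t·p1[i].
  v1: (1-0.664)·(0.67,4.85) + 0.664·(-0.16,2.05) = (0.1189,2.9908)
  v2: (1-0.664)·(-4.24,1.65) + 0.664·(-2.19,0.58) = (-2.8788,0.9395)
  v3: (1-0.664)·(-3.89,-0.81) + 0.664·(-2.93,-0.61) = (-3.2526,-0.6772)
  v4: (1-0.664)·(-2.34,-2.36) + 0.664·(-3.09,-2.74) = (-2.8380,-2.6123)
  v5: (1-0.664)·(-1.12,-3.53) + 0.664·(-1.8,-4.33) = (-1.5715,-4.0612)
  v6: (1-0.664)·(3.28,-2.02) + 0.664·(2.1,-1.66) = (2.4965,-1.7810)
  v7: (1-0.664)·(4.54,-0.45) + 0.664·(1.95,-0.33) = (2.8202,-0.3703)
Shoelace sum Σ(x_i·y_{i+1} − x_{i+1}·y_i):
  i=1: 0.1189·0.9395 − -2.8788·2.9908 = +8.7216 (running +8.7216)
  i=2: -2.8788·-0.6772 − -3.2526·0.9395 = +5.0054 (running +13.7270)
  i=3: -3.2526·-2.6123 − -2.8380·-0.6772 = +6.5748 (running +20.3018)
  i=4: -2.8380·-4.0612 − -1.5715·-2.6123 = +7.4204 (running +27.7222)
  i=5: -1.5715·-1.7810 − 2.4965·-4.0612 = +12.9375 (running +40.6597)
  i=6: 2.4965·-0.3703 − 2.8202·-1.7810 = +4.0982 (running +44.7579)
  i=7: 2.8202·2.9908 − 0.1189·-0.3703 = +8.4788 (running +53.2367)
Area = |Σ|/2 = |53.2367|/2 = 26.6184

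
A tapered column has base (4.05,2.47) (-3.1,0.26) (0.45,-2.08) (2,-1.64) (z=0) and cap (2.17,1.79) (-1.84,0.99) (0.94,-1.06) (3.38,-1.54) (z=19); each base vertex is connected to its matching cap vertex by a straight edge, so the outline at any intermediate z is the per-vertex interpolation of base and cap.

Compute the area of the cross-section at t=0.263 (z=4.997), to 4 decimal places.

Area at t=0.263: 13.6016

Cross-section at t=0.263: each vertex is (1-t)·p0[i] + t·p1[i].
  v1: (1-0.263)·(4.05,2.47) + 0.263·(2.17,1.79) = (3.5556,2.2912)
  v2: (1-0.263)·(-3.1,0.26) + 0.263·(-1.84,0.99) = (-2.7686,0.4520)
  v3: (1-0.263)·(0.45,-2.08) + 0.263·(0.94,-1.06) = (0.5789,-1.8117)
  v4: (1-0.263)·(2,-1.64) + 0.263·(3.38,-1.54) = (2.3629,-1.6137)
Shoelace sum Σ(x_i·y_{i+1} − x_{i+1}·y_i):
  i=1: 3.5556·0.4520 − -2.7686·2.2912 = +7.9504 (running +7.9504)
  i=2: -2.7686·-1.8117 − 0.5789·0.4520 = +4.7544 (running +12.7048)
  i=3: 0.5789·-1.6137 − 2.3629·-1.8117 = +3.3469 (running +16.0517)
  i=4: 2.3629·2.2912 − 3.5556·-1.6137 = +11.1515 (running +27.2032)
Area = |Σ|/2 = |27.2032|/2 = 13.6016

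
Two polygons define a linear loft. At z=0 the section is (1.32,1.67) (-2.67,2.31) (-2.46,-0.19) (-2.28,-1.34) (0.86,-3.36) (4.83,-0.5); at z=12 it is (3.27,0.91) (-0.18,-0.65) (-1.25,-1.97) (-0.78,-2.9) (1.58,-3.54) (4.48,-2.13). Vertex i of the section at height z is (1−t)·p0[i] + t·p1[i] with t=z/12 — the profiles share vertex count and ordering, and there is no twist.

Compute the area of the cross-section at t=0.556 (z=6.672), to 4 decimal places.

Area at t=0.556: 19.6794

Cross-section at t=0.556: each vertex is (1-t)·p0[i] + t·p1[i].
  v1: (1-0.556)·(1.32,1.67) + 0.556·(3.27,0.91) = (2.4042,1.2474)
  v2: (1-0.556)·(-2.67,2.31) + 0.556·(-0.18,-0.65) = (-1.2856,0.6642)
  v3: (1-0.556)·(-2.46,-0.19) + 0.556·(-1.25,-1.97) = (-1.7872,-1.1797)
  v4: (1-0.556)·(-2.28,-1.34) + 0.556·(-0.78,-2.9) = (-1.4460,-2.2074)
  v5: (1-0.556)·(0.86,-3.36) + 0.556·(1.58,-3.54) = (1.2603,-3.4601)
  v6: (1-0.556)·(4.83,-0.5) + 0.556·(4.48,-2.13) = (4.6354,-1.4063)
Shoelace sum Σ(x_i·y_{i+1} − x_{i+1}·y_i):
  i=1: 2.4042·0.6642 − -1.2856·1.2474 = +3.2006 (running +3.2006)
  i=2: -1.2856·-1.1797 − -1.7872·0.6642 = +2.7037 (running +5.9043)
  i=3: -1.7872·-2.2074 − -1.4460·-1.1797 = +2.2393 (running +8.1436)
  i=4: -1.4460·-3.4601 − 1.2603·-2.2074 = +7.7853 (running +15.9289)
  i=5: 1.2603·-1.4063 − 4.6354·-3.4601 = +14.2665 (running +30.1953)
  i=6: 4.6354·1.2474 − 2.4042·-1.4063 = +9.1634 (running +39.3587)
Area = |Σ|/2 = |39.3587|/2 = 19.6794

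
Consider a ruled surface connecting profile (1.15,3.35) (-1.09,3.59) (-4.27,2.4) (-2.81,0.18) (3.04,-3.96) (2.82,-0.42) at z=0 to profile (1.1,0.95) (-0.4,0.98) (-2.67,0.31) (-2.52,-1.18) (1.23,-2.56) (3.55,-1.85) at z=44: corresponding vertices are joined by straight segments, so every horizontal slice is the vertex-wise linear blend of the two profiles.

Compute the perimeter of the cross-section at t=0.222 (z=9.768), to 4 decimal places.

Perimeter at t=0.222: 20.9900

Cross-section at t=0.222: each vertex is (1-t)·p0[i] + t·p1[i].
  v1: (1-0.222)·(1.15,3.35) + 0.222·(1.1,0.95) = (1.1389,2.8172)
  v2: (1-0.222)·(-1.09,3.59) + 0.222·(-0.4,0.98) = (-0.9368,3.0106)
  v3: (1-0.222)·(-4.27,2.4) + 0.222·(-2.67,0.31) = (-3.9148,1.9360)
  v4: (1-0.222)·(-2.81,0.18) + 0.222·(-2.52,-1.18) = (-2.7456,-0.1219)
  v5: (1-0.222)·(3.04,-3.96) + 0.222·(1.23,-2.56) = (2.6382,-3.6492)
  v6: (1-0.222)·(2.82,-0.42) + 0.222·(3.55,-1.85) = (2.9821,-0.7375)
Perimeter = Σ |v_{i+1} − v_i|:
  edge 1→2: √(-2.0757² + 0.1934²) = 2.0847 (running 2.0847)
  edge 2→3: √(-2.9780² + -1.0746²) = 3.1659 (running 5.2506)
  edge 3→4: √(1.1692² + -2.0579²) = 2.3669 (running 7.6175)
  edge 4→5: √(5.3838² + -3.5273²) = 6.4364 (running 14.0539)
  edge 5→6: √(0.3439² + 2.9117²) = 2.9320 (running 16.9859)
  edge 6→1: √(-1.8432² + 3.5547²) = 4.0041 (running 20.9900)
Perimeter = 20.9900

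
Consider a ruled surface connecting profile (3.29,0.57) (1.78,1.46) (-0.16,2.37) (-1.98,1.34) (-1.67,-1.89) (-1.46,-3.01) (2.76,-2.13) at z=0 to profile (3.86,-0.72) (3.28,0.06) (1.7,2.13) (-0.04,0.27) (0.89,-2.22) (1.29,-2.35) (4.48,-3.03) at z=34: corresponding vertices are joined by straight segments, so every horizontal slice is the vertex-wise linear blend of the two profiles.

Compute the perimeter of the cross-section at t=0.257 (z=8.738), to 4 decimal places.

Cross-section at t=0.257: each vertex is (1-t)·p0[i] + t·p1[i].
  v1: (1-0.257)·(3.29,0.57) + 0.257·(3.86,-0.72) = (3.4365,0.2385)
  v2: (1-0.257)·(1.78,1.46) + 0.257·(3.28,0.06) = (2.1655,1.1002)
  v3: (1-0.257)·(-0.16,2.37) + 0.257·(1.7,2.13) = (0.3180,2.3083)
  v4: (1-0.257)·(-1.98,1.34) + 0.257·(-0.04,0.27) = (-1.4814,1.0650)
  v5: (1-0.257)·(-1.67,-1.89) + 0.257·(0.89,-2.22) = (-1.0121,-1.9748)
  v6: (1-0.257)·(-1.46,-3.01) + 0.257·(1.29,-2.35) = (-0.7532,-2.8404)
  v7: (1-0.257)·(2.76,-2.13) + 0.257·(4.48,-3.03) = (3.2020,-2.3613)
Perimeter = Σ |v_{i+1} − v_i|:
  edge 1→2: √(-1.2710² + 0.8617²) = 1.5356 (running 1.5356)
  edge 2→3: √(-1.8475² + 1.2081²) = 2.2074 (running 3.7430)
  edge 3→4: √(-1.7994² + -1.2433²) = 2.1872 (running 5.9302)
  edge 4→5: √(0.4693² + -3.0398²) = 3.0758 (running 9.0060)
  edge 5→6: √(0.2588² + -0.8656²) = 0.9034 (running 9.9095)
  edge 6→7: √(3.9553² + 0.4791²) = 3.9842 (running 13.8937)
  edge 7→1: √(0.2344² + 2.5998²) = 2.6103 (running 16.5040)
Perimeter = 16.5040

Perimeter at t=0.257: 16.5040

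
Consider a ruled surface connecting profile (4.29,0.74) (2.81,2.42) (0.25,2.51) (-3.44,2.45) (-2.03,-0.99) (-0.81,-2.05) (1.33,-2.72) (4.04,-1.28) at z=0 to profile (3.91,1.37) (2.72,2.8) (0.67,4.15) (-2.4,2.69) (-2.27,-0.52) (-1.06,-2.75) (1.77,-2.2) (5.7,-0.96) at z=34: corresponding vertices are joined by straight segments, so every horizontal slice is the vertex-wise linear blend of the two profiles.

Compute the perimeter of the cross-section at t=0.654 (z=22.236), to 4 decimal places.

Perimeter at t=0.654: 22.1668

Cross-section at t=0.654: each vertex is (1-t)·p0[i] + t·p1[i].
  v1: (1-0.654)·(4.29,0.74) + 0.654·(3.91,1.37) = (4.0415,1.1520)
  v2: (1-0.654)·(2.81,2.42) + 0.654·(2.72,2.8) = (2.7511,2.6685)
  v3: (1-0.654)·(0.25,2.51) + 0.654·(0.67,4.15) = (0.5247,3.5826)
  v4: (1-0.654)·(-3.44,2.45) + 0.654·(-2.4,2.69) = (-2.7598,2.6070)
  v5: (1-0.654)·(-2.03,-0.99) + 0.654·(-2.27,-0.52) = (-2.1870,-0.6826)
  v6: (1-0.654)·(-0.81,-2.05) + 0.654·(-1.06,-2.75) = (-0.9735,-2.5078)
  v7: (1-0.654)·(1.33,-2.72) + 0.654·(1.77,-2.2) = (1.6178,-2.3799)
  v8: (1-0.654)·(4.04,-1.28) + 0.654·(5.7,-0.96) = (5.1256,-1.0707)
Perimeter = Σ |v_{i+1} − v_i|:
  edge 1→2: √(-1.2903² + 1.5165²) = 1.9912 (running 1.9912)
  edge 2→3: √(-2.2265² + 0.9140²) = 2.4068 (running 4.3979)
  edge 3→4: √(-3.2845² + -0.9756²) = 3.4263 (running 7.8243)
  edge 4→5: √(0.5729² + -3.2896²) = 3.3391 (running 11.1634)
  edge 5→6: √(1.2135² + -1.8252²) = 2.1917 (running 13.3551)
  edge 6→7: √(2.5913² + 0.1279²) = 2.5944 (running 15.9496)
  edge 7→8: √(3.5079² + 1.3092²) = 3.7442 (running 19.6938)
  edge 8→1: √(-1.0842² + 2.2227²) = 2.4730 (running 22.1668)
Perimeter = 22.1668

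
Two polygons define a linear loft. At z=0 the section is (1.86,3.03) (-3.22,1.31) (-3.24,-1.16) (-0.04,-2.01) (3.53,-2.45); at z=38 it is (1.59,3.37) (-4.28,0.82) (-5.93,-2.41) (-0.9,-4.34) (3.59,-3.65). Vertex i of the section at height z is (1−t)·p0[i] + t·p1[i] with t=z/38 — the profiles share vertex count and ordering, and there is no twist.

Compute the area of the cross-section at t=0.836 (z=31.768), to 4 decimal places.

Cross-section at t=0.836: each vertex is (1-t)·p0[i] + t·p1[i].
  v1: (1-0.836)·(1.86,3.03) + 0.836·(1.59,3.37) = (1.6343,3.3142)
  v2: (1-0.836)·(-3.22,1.31) + 0.836·(-4.28,0.82) = (-4.1062,0.9004)
  v3: (1-0.836)·(-3.24,-1.16) + 0.836·(-5.93,-2.41) = (-5.4888,-2.2050)
  v4: (1-0.836)·(-0.04,-2.01) + 0.836·(-0.9,-4.34) = (-0.7590,-3.9579)
  v5: (1-0.836)·(3.53,-2.45) + 0.836·(3.59,-3.65) = (3.5802,-3.4532)
Shoelace sum Σ(x_i·y_{i+1} − x_{i+1}·y_i):
  i=1: 1.6343·0.9004 − -4.1062·3.3142 = +15.0802 (running +15.0802)
  i=2: -4.1062·-2.2050 − -5.4888·0.9004 = +13.9960 (running +29.0763)
  i=3: -5.4888·-3.9579 − -0.7590·-2.2050 = +20.0507 (running +49.1269)
  i=4: -0.7590·-3.4532 − 3.5802·-3.9579 = +16.7907 (running +65.9176)
  i=5: 3.5802·3.3142 − 1.6343·-3.4532 = +17.5090 (running +83.4266)
Area = |Σ|/2 = |83.4266|/2 = 41.7133

Area at t=0.836: 41.7133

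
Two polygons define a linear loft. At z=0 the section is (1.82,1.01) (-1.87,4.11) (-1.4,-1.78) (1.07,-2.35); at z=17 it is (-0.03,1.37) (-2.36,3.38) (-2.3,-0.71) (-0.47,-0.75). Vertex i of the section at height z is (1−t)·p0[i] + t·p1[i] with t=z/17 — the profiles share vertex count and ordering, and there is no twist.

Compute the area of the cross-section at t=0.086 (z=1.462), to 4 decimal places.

Area at t=0.086: 13.7106

Cross-section at t=0.086: each vertex is (1-t)·p0[i] + t·p1[i].
  v1: (1-0.086)·(1.82,1.01) + 0.086·(-0.03,1.37) = (1.6609,1.0410)
  v2: (1-0.086)·(-1.87,4.11) + 0.086·(-2.36,3.38) = (-1.9121,4.0472)
  v3: (1-0.086)·(-1.4,-1.78) + 0.086·(-2.3,-0.71) = (-1.4774,-1.6880)
  v4: (1-0.086)·(1.07,-2.35) + 0.086·(-0.47,-0.75) = (0.9376,-2.2124)
Shoelace sum Σ(x_i·y_{i+1} − x_{i+1}·y_i):
  i=1: 1.6609·4.0472 − -1.9121·1.0410 = +8.7125 (running +8.7125)
  i=2: -1.9121·-1.6880 − -1.4774·4.0472 = +9.2070 (running +17.9195)
  i=3: -1.4774·-2.2124 − 0.9376·-1.6880 = +4.8512 (running +22.7707)
  i=4: 0.9376·1.0410 − 1.6609·-2.2124 = +4.6505 (running +27.4212)
Area = |Σ|/2 = |27.4212|/2 = 13.7106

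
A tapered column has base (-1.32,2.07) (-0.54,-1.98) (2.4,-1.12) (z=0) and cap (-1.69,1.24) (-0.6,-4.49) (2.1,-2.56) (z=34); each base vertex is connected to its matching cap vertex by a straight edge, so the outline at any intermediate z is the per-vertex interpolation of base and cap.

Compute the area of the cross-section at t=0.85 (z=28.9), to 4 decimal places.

Cross-section at t=0.85: each vertex is (1-t)·p0[i] + t·p1[i].
  v1: (1-0.85)·(-1.32,2.07) + 0.85·(-1.69,1.24) = (-1.6345,1.3645)
  v2: (1-0.85)·(-0.54,-1.98) + 0.85·(-0.6,-4.49) = (-0.5910,-4.1135)
  v3: (1-0.85)·(2.4,-1.12) + 0.85·(2.1,-2.56) = (2.1450,-2.3440)
Shoelace sum Σ(x_i·y_{i+1} − x_{i+1}·y_i):
  i=1: -1.6345·-4.1135 − -0.5910·1.3645 = +7.5299 (running +7.5299)
  i=2: -0.5910·-2.3440 − 2.1450·-4.1135 = +10.2088 (running +17.7387)
  i=3: 2.1450·1.3645 − -1.6345·-2.3440 = -0.9044 (running +16.8343)
Area = |Σ|/2 = |16.8343|/2 = 8.4171

Area at t=0.85: 8.4171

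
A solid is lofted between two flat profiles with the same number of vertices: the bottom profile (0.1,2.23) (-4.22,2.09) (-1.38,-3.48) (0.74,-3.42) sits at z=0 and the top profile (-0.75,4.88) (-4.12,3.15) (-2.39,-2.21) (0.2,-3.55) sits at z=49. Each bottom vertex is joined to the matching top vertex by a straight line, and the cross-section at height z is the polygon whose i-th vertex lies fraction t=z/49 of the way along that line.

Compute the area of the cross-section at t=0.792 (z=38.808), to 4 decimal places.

Cross-section at t=0.792: each vertex is (1-t)·p0[i] + t·p1[i].
  v1: (1-0.792)·(0.1,2.23) + 0.792·(-0.75,4.88) = (-0.5732,4.3288)
  v2: (1-0.792)·(-4.22,2.09) + 0.792·(-4.12,3.15) = (-4.1408,2.9295)
  v3: (1-0.792)·(-1.38,-3.48) + 0.792·(-2.39,-2.21) = (-2.1799,-2.4742)
  v4: (1-0.792)·(0.74,-3.42) + 0.792·(0.2,-3.55) = (0.3123,-3.5230)
Shoelace sum Σ(x_i·y_{i+1} − x_{i+1}·y_i):
  i=1: -0.5732·2.9295 − -4.1408·4.3288 = +16.2455 (running +16.2455)
  i=2: -4.1408·-2.4742 − -2.1799·2.9295 = +16.6311 (running +32.8766)
  i=3: -2.1799·-3.5230 − 0.3123·-2.4742 = +8.4525 (running +41.3291)
  i=4: 0.3123·4.3288 − -0.5732·-3.5230 = -0.6674 (running +40.6617)
Area = |Σ|/2 = |40.6617|/2 = 20.3309

Area at t=0.792: 20.3309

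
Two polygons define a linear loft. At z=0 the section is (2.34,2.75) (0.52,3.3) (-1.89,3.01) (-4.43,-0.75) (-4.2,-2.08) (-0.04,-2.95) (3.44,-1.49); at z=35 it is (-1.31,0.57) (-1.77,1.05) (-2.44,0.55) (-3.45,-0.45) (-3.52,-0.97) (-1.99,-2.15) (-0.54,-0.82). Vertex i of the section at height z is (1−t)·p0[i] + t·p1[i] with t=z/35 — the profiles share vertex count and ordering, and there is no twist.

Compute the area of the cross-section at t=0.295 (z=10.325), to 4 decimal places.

Area at t=0.295: 23.6343

Cross-section at t=0.295: each vertex is (1-t)·p0[i] + t·p1[i].
  v1: (1-0.295)·(2.34,2.75) + 0.295·(-1.31,0.57) = (1.2633,2.1069)
  v2: (1-0.295)·(0.52,3.3) + 0.295·(-1.77,1.05) = (-0.1555,2.6363)
  v3: (1-0.295)·(-1.89,3.01) + 0.295·(-2.44,0.55) = (-2.0522,2.2843)
  v4: (1-0.295)·(-4.43,-0.75) + 0.295·(-3.45,-0.45) = (-4.1409,-0.6615)
  v5: (1-0.295)·(-4.2,-2.08) + 0.295·(-3.52,-0.97) = (-3.9994,-1.7526)
  v6: (1-0.295)·(-0.04,-2.95) + 0.295·(-1.99,-2.15) = (-0.6152,-2.7140)
  v7: (1-0.295)·(3.44,-1.49) + 0.295·(-0.54,-0.82) = (2.2659,-1.2924)
Shoelace sum Σ(x_i·y_{i+1} − x_{i+1}·y_i):
  i=1: 1.2633·2.6363 − -0.1555·2.1069 = +3.6580 (running +3.6580)
  i=2: -0.1555·2.2843 − -2.0522·2.6363 = +5.0549 (running +8.7129)
  i=3: -2.0522·-0.6615 − -4.1409·2.2843 = +10.8166 (running +19.5295)
  i=4: -4.1409·-1.7526 − -3.9994·-0.6615 = +4.6115 (running +24.1410)
  i=5: -3.9994·-2.7140 − -0.6152·-1.7526 = +9.7761 (running +33.9172)
  i=6: -0.6152·-1.2924 − 2.2659·-2.7140 = +6.9448 (running +40.8619)
  i=7: 2.2659·2.1069 − 1.2633·-1.2924 = +6.4066 (running +47.2685)
Area = |Σ|/2 = |47.2685|/2 = 23.6343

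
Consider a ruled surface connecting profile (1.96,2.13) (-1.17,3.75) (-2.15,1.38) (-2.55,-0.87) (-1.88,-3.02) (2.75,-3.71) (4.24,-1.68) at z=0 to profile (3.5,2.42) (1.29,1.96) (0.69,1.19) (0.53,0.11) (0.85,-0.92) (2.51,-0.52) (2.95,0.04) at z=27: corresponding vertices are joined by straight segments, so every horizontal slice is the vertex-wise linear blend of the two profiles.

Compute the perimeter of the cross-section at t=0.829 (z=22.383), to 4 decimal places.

Cross-section at t=0.829: each vertex is (1-t)·p0[i] + t·p1[i].
  v1: (1-0.829)·(1.96,2.13) + 0.829·(3.5,2.42) = (3.2367,2.3704)
  v2: (1-0.829)·(-1.17,3.75) + 0.829·(1.29,1.96) = (0.8693,2.2661)
  v3: (1-0.829)·(-2.15,1.38) + 0.829·(0.69,1.19) = (0.2044,1.2225)
  v4: (1-0.829)·(-2.55,-0.87) + 0.829·(0.53,0.11) = (0.0033,-0.0576)
  v5: (1-0.829)·(-1.88,-3.02) + 0.829·(0.85,-0.92) = (0.3832,-1.2791)
  v6: (1-0.829)·(2.75,-3.71) + 0.829·(2.51,-0.52) = (2.5510,-1.0655)
  v7: (1-0.829)·(4.24,-1.68) + 0.829·(2.95,0.04) = (3.1706,-0.2541)
Perimeter = Σ |v_{i+1} − v_i|:
  edge 1→2: √(-2.3673² + -0.1043²) = 2.3696 (running 2.3696)
  edge 2→3: √(-0.6650² + -1.0436²) = 1.2375 (running 3.6071)
  edge 3→4: √(-0.2010² + -1.2801²) = 1.2958 (running 4.9028)
  edge 4→5: √(0.3799² + -1.2215²) = 1.2792 (running 6.1821)
  edge 5→6: √(2.1679² + 0.2136²) = 2.1784 (running 8.3604)
  edge 6→7: √(0.6196² + 0.8114²) = 1.0209 (running 9.3813)
  edge 7→1: √(0.0661² + 2.6245²) = 2.6254 (running 12.0066)
Perimeter = 12.0066

Perimeter at t=0.829: 12.0066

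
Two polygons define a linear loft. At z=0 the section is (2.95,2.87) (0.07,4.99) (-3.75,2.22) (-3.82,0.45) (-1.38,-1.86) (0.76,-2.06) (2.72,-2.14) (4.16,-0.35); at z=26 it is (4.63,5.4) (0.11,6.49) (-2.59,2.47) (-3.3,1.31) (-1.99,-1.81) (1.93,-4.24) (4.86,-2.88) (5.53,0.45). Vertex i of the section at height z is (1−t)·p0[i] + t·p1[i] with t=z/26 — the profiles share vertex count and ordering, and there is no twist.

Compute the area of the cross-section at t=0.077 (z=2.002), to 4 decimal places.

Cross-section at t=0.077: each vertex is (1-t)·p0[i] + t·p1[i].
  v1: (1-0.077)·(2.95,2.87) + 0.077·(4.63,5.4) = (3.0794,3.0648)
  v2: (1-0.077)·(0.07,4.99) + 0.077·(0.11,6.49) = (0.0731,5.1055)
  v3: (1-0.077)·(-3.75,2.22) + 0.077·(-2.59,2.47) = (-3.6607,2.2393)
  v4: (1-0.077)·(-3.82,0.45) + 0.077·(-3.3,1.31) = (-3.7800,0.5162)
  v5: (1-0.077)·(-1.38,-1.86) + 0.077·(-1.99,-1.81) = (-1.4270,-1.8562)
  v6: (1-0.077)·(0.76,-2.06) + 0.077·(1.93,-4.24) = (0.8501,-2.2279)
  v7: (1-0.077)·(2.72,-2.14) + 0.077·(4.86,-2.88) = (2.8848,-2.1970)
  v8: (1-0.077)·(4.16,-0.35) + 0.077·(5.53,0.45) = (4.2655,-0.2884)
Shoelace sum Σ(x_i·y_{i+1} − x_{i+1}·y_i):
  i=1: 3.0794·5.1055 − 0.0731·3.0648 = +15.4977 (running +15.4977)
  i=2: 0.0731·2.2393 − -3.6607·5.1055 = +18.8532 (running +34.3509)
  i=3: -3.6607·0.5162 − -3.7800·2.2393 = +6.5746 (running +40.9255)
  i=4: -3.7800·-1.8562 − -1.4270·0.5162 = +7.7528 (running +48.6783)
  i=5: -1.4270·-2.2279 − 0.8501·-1.8562 = +4.7570 (running +53.4353)
  i=6: 0.8501·-2.1970 − 2.8848·-2.2279 = +4.5593 (running +57.9945)
  i=7: 2.8848·-0.2884 − 4.2655·-2.1970 = +8.5392 (running +66.5338)
  i=8: 4.2655·3.0648 − 3.0794·-0.2884 = +13.9610 (running +80.4948)
Area = |Σ|/2 = |80.4948|/2 = 40.2474

Area at t=0.077: 40.2474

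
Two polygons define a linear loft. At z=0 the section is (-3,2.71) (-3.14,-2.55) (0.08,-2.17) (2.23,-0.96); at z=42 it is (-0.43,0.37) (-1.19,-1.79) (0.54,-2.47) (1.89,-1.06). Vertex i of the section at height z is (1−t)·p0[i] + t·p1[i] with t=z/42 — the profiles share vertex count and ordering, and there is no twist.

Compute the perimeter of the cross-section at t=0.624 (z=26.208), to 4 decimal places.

Perimeter at t=0.624: 11.8986

Cross-section at t=0.624: each vertex is (1-t)·p0[i] + t·p1[i].
  v1: (1-0.624)·(-3,2.71) + 0.624·(-0.43,0.37) = (-1.3963,1.2498)
  v2: (1-0.624)·(-3.14,-2.55) + 0.624·(-1.19,-1.79) = (-1.9232,-2.0758)
  v3: (1-0.624)·(0.08,-2.17) + 0.624·(0.54,-2.47) = (0.3670,-2.3572)
  v4: (1-0.624)·(2.23,-0.96) + 0.624·(1.89,-1.06) = (2.0178,-1.0224)
Perimeter = Σ |v_{i+1} − v_i|:
  edge 1→2: √(-0.5269² + -3.3256²) = 3.3671 (running 3.3671)
  edge 2→3: √(2.2902² + -0.2814²) = 2.3075 (running 5.6745)
  edge 3→4: √(1.6508² + 1.3348²) = 2.1229 (running 7.7975)
  edge 4→1: √(-3.4142² + 2.2722²) = 4.1012 (running 11.8986)
Perimeter = 11.8986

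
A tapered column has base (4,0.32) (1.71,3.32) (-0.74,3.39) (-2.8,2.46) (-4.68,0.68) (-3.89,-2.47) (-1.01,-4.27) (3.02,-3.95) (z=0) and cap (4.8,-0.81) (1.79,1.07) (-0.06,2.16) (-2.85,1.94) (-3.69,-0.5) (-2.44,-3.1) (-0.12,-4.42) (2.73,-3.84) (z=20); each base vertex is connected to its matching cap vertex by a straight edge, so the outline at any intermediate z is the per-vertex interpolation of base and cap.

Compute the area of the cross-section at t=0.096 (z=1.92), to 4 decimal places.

Cross-section at t=0.096: each vertex is (1-t)·p0[i] + t·p1[i].
  v1: (1-0.096)·(4,0.32) + 0.096·(4.8,-0.81) = (4.0768,0.2115)
  v2: (1-0.096)·(1.71,3.32) + 0.096·(1.79,1.07) = (1.7177,3.1040)
  v3: (1-0.096)·(-0.74,3.39) + 0.096·(-0.06,2.16) = (-0.6747,3.2719)
  v4: (1-0.096)·(-2.8,2.46) + 0.096·(-2.85,1.94) = (-2.8048,2.4101)
  v5: (1-0.096)·(-4.68,0.68) + 0.096·(-3.69,-0.5) = (-4.5850,0.5667)
  v6: (1-0.096)·(-3.89,-2.47) + 0.096·(-2.44,-3.1) = (-3.7508,-2.5305)
  v7: (1-0.096)·(-1.01,-4.27) + 0.096·(-0.12,-4.42) = (-0.9246,-4.2844)
  v8: (1-0.096)·(3.02,-3.95) + 0.096·(2.73,-3.84) = (2.9922,-3.9394)
Shoelace sum Σ(x_i·y_{i+1} − x_{i+1}·y_i):
  i=1: 4.0768·3.1040 − 1.7177·0.2115 = +12.2911 (running +12.2911)
  i=2: 1.7177·3.2719 − -0.6747·3.1040 = +7.7144 (running +20.0055)
  i=3: -0.6747·2.4101 − -2.8048·3.2719 = +7.5510 (running +27.5565)
  i=4: -2.8048·0.5667 − -4.5850·2.4101 = +9.4606 (running +37.0170)
  i=5: -4.5850·-2.5305 − -3.7508·0.5667 = +13.7278 (running +50.7448)
  i=6: -3.7508·-4.2844 − -0.9246·-2.5305 = +13.7303 (running +64.4752)
  i=7: -0.9246·-3.9394 − 2.9922·-4.2844 = +16.4619 (running +80.9371)
  i=8: 2.9922·0.2115 − 4.0768·-3.9394 = +16.6932 (running +97.6303)
Area = |Σ|/2 = |97.6303|/2 = 48.8151

Area at t=0.096: 48.8151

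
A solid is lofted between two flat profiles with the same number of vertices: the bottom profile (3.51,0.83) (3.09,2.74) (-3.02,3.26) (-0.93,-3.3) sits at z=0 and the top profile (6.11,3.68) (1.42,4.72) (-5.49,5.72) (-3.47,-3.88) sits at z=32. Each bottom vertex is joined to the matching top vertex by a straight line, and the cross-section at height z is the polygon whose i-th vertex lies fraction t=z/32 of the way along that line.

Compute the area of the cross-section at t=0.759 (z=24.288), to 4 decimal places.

Area at t=0.759: 46.4184

Cross-section at t=0.759: each vertex is (1-t)·p0[i] + t·p1[i].
  v1: (1-0.759)·(3.51,0.83) + 0.759·(6.11,3.68) = (5.4834,2.9931)
  v2: (1-0.759)·(3.09,2.74) + 0.759·(1.42,4.72) = (1.8225,4.2428)
  v3: (1-0.759)·(-3.02,3.26) + 0.759·(-5.49,5.72) = (-4.8947,5.1271)
  v4: (1-0.759)·(-0.93,-3.3) + 0.759·(-3.47,-3.88) = (-2.8579,-3.7402)
Shoelace sum Σ(x_i·y_{i+1} − x_{i+1}·y_i):
  i=1: 5.4834·4.2428 − 1.8225·2.9931 = +17.8102 (running +17.8102)
  i=2: 1.8225·5.1271 − -4.8947·4.2428 = +30.1115 (running +47.9217)
  i=3: -4.8947·-3.7402 − -2.8579·5.1271 = +32.9600 (running +80.8817)
  i=4: -2.8579·2.9931 − 5.4834·-3.7402 = +11.9551 (running +92.8368)
Area = |Σ|/2 = |92.8368|/2 = 46.4184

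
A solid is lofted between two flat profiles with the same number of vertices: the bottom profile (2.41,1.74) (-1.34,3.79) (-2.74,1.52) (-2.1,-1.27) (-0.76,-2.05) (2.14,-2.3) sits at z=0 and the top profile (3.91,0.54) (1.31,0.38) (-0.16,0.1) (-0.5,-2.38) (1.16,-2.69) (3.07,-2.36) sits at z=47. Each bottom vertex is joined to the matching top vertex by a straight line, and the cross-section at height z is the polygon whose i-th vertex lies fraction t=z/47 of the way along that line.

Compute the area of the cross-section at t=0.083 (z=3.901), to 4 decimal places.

Cross-section at t=0.083: each vertex is (1-t)·p0[i] + t·p1[i].
  v1: (1-0.083)·(2.41,1.74) + 0.083·(3.91,0.54) = (2.5345,1.6404)
  v2: (1-0.083)·(-1.34,3.79) + 0.083·(1.31,0.38) = (-1.1201,3.5070)
  v3: (1-0.083)·(-2.74,1.52) + 0.083·(-0.16,0.1) = (-2.5259,1.4021)
  v4: (1-0.083)·(-2.1,-1.27) + 0.083·(-0.5,-2.38) = (-1.9672,-1.3621)
  v5: (1-0.083)·(-0.76,-2.05) + 0.083·(1.16,-2.69) = (-0.6006,-2.1031)
  v6: (1-0.083)·(2.14,-2.3) + 0.083·(3.07,-2.36) = (2.2172,-2.3050)
Shoelace sum Σ(x_i·y_{i+1} − x_{i+1}·y_i):
  i=1: 2.5345·3.5070 − -1.1201·1.6404 = +10.7257 (running +10.7257)
  i=2: -1.1201·1.4021 − -2.5259·3.5070 = +7.2876 (running +18.0134)
  i=3: -2.5259·-1.3621 − -1.9672·1.4021 = +6.1988 (running +24.2122)
  i=4: -1.9672·-2.1031 − -0.6006·-1.3621 = +3.3191 (running +27.5313)
  i=5: -0.6006·-2.3050 − 2.2172·-2.1031 = +6.0475 (running +33.5788)
  i=6: 2.2172·1.6404 − 2.5345·-2.3050 = +9.4791 (running +43.0579)
Area = |Σ|/2 = |43.0579|/2 = 21.5289

Area at t=0.083: 21.5289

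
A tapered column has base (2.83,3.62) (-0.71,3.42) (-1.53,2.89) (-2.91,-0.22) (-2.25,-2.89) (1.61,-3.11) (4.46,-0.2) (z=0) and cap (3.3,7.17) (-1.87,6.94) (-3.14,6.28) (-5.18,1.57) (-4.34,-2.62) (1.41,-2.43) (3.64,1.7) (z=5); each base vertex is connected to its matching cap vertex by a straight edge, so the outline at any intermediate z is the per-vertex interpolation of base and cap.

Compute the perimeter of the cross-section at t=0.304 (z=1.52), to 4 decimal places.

Perimeter at t=0.304: 25.4511

Cross-section at t=0.304: each vertex is (1-t)·p0[i] + t·p1[i].
  v1: (1-0.304)·(2.83,3.62) + 0.304·(3.3,7.17) = (2.9729,4.6992)
  v2: (1-0.304)·(-0.71,3.42) + 0.304·(-1.87,6.94) = (-1.0626,4.4901)
  v3: (1-0.304)·(-1.53,2.89) + 0.304·(-3.14,6.28) = (-2.0194,3.9206)
  v4: (1-0.304)·(-2.91,-0.22) + 0.304·(-5.18,1.57) = (-3.6001,0.3242)
  v5: (1-0.304)·(-2.25,-2.89) + 0.304·(-4.34,-2.62) = (-2.8854,-2.8079)
  v6: (1-0.304)·(1.61,-3.11) + 0.304·(1.41,-2.43) = (1.5492,-2.9033)
  v7: (1-0.304)·(4.46,-0.2) + 0.304·(3.64,1.7) = (4.2107,0.3776)
Perimeter = Σ |v_{i+1} − v_i|:
  edge 1→2: √(-4.0355² + -0.2091²) = 4.0409 (running 4.0409)
  edge 2→3: √(-0.9568² + -0.5695²) = 1.1135 (running 5.1544)
  edge 3→4: √(-1.5806² + -3.5964²) = 3.9284 (running 9.0828)
  edge 4→5: √(0.7147² + -3.1321²) = 3.2126 (running 12.2954)
  edge 5→6: √(4.4346² + -0.0954²) = 4.4356 (running 16.7310)
  edge 6→7: √(2.6615² + 3.2809²) = 4.2247 (running 20.9557)
  edge 7→1: √(-1.2378² + 4.3216²) = 4.4954 (running 25.4511)
Perimeter = 25.4511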